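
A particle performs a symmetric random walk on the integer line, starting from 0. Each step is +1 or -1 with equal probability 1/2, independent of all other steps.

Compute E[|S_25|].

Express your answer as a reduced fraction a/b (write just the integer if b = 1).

Answer: 16900975/4194304

Derivation:
S_25 takes values m ≡ 1 (mod 2) with |m| ≤ 25; P(S_25=m) = C(25,(25+m)/2)/2^25.
Total paths: 2^25 = 33554432
Distribution: P(S=-25)=1/33554432, P(S=-23)=25/33554432, P(S=-21)=300/33554432, P(S=-19)=2300/33554432, P(S=-17)=12650/33554432, P(S=-15)=53130/33554432, P(S=-13)=177100/33554432, P(S=-11)=480700/33554432, P(S=-9)=1081575/33554432, P(S=-7)=2042975/33554432, P(S=-5)=3268760/33554432, P(S=-3)=4457400/33554432, P(S=-1)=5200300/33554432, P(S=1)=5200300/33554432, P(S=3)=4457400/33554432, P(S=5)=3268760/33554432, P(S=7)=2042975/33554432, P(S=9)=1081575/33554432, P(S=11)=480700/33554432, P(S=13)=177100/33554432, P(S=15)=53130/33554432, P(S=17)=12650/33554432, P(S=19)=2300/33554432, P(S=21)=300/33554432, P(S=23)=25/33554432, P(S=25)=1/33554432
E[|S_25|] = Σ_m |m|·P(S_25=m) = 135207800/33554432 = 16900975/4194304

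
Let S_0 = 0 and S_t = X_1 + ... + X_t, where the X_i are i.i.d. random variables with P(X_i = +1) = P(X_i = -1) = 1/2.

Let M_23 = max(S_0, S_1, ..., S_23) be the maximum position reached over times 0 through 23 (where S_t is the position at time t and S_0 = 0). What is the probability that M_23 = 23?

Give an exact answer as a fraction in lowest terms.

Answer: 1/8388608

Derivation:
Let M_23 = max(S_0,...,S_23). Use the reflection principle: for j ≥ 1, #{paths with M_23 ≥ j} = #{S_23 ≥ j} + #{S_23 ≥ j+1}.
By reflection, #{M_23 ≥ 23} = #{S_23 ≥ 23} + #{S_23 ≥ 24} = 1 + 0 = 1.
#{M_23 ≥ 24} = #{S_23 ≥ 24} + #{S_23 ≥ 25} = 0 + 0 = 0.
#{M_23 = 23} = 1 - 0 = 1.
P(M_23 = 23) = 1/8388608 = 1/8388608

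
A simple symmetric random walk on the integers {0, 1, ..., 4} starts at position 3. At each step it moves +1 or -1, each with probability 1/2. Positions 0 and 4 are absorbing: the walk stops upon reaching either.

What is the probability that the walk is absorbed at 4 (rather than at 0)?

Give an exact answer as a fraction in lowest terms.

Answer: 3/4

Derivation:
Symmetric walk (p = 1/2): the harmonic-function argument gives P(hit 4 before 0 | start at 3) = a/N.
P = 3/4 = 3/4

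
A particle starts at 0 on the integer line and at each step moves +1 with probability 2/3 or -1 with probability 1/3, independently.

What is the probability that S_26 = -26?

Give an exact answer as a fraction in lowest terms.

To reach position -26 after 26 steps: need 0 steps of +1 and 26 steps of -1.
Number of such sequences: C(26,0) = 1
Each has probability (2/3)^0 · (1/3)^26 = 1/2541865828329
P = 1 · 1/2541865828329 = 1/2541865828329

Answer: 1/2541865828329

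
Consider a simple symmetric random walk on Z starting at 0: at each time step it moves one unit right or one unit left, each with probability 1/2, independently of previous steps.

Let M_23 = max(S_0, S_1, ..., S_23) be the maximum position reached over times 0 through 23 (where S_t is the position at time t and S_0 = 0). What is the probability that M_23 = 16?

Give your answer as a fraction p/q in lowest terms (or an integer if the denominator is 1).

Let M_23 = max(S_0,...,S_23). Use the reflection principle: for j ≥ 1, #{paths with M_23 ≥ j} = #{S_23 ≥ j} + #{S_23 ≥ j+1}.
By reflection, #{M_23 ≥ 16} = #{S_23 ≥ 16} + #{S_23 ≥ 17} = 2048 + 2048 = 4096.
#{M_23 ≥ 17} = #{S_23 ≥ 17} + #{S_23 ≥ 18} = 2048 + 277 = 2325.
#{M_23 = 16} = 4096 - 2325 = 1771.
P(M_23 = 16) = 1771/8388608 = 1771/8388608

Answer: 1771/8388608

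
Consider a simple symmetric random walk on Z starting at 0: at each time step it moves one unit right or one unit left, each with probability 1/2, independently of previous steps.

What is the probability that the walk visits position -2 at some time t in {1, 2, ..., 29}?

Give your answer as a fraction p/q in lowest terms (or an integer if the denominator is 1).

Answer: 23859587/33554432

Derivation:
Count via complement. Let g(t,s) = #length-t paths at position s with S_1..S_t all ≠ -2.
g(t,s) = g(t-1,s-1) + g(t-1,s+1) for s ≠ -2; g(t,-2) = 0.
t=0: g(0,0)=1
t=1: g(1,-1)=1 g(1,1)=1
t=2: g(2,0)=2 g(2,2)=1
t=3: g(3,-1)=2 g(3,1)=3 g(3,3)=1
t=4: g(4,0)=5 g(4,2)=4 g(4,4)=1
t=5: g(5,-1)=5 g(5,1)=9 g(5,3)=5 g(5,5)=1
t=6: g(6,0)=14 g(6,2)=14 g(6,4)=6 g(6,6)=1
t=7: g(7,-1)=14 g(7,1)=28 g(7,3)=20 g(7,5)=7 g(7,7)=1
t=8: g(8,0)=42 g(8,2)=48 g(8,4)=27 g(8,6)=8 g(8,8)=1
t=9: g(9,-1)=42 g(9,1)=90 g(9,3)=75 g(9,5)=35 g(9,7)=9 g(9,9)=1
t=10: g(10,0)=132 g(10,2)=165 g(10,4)=110 g(10,6)=44 g(10,8)=10 g(10,10)=1
t=11: g(11,-1)=132 g(11,1)=297 g(11,3)=275 g(11,5)=154 g(11,7)=54 g(11,9)=11 g(11,11)=1
t=12: g(12,0)=429 g(12,2)=572 g(12,4)=429 g(12,6)=208 g(12,8)=65 g(12,10)=12 g(12,12)=1
t=13: g(13,-1)=429 g(13,1)=1001 g(13,3)=1001 g(13,5)=637 g(13,7)=273 g(13,9)=77 g(13,11)=13 g(13,13)=1
t=14: g(14,0)=1430 g(14,2)=2002 g(14,4)=1638 g(14,6)=910 g(14,8)=350 g(14,10)=90 g(14,12)=14 g(14,14)=1
t=15: g(15,-1)=1430 g(15,1)=3432 g(15,3)=3640 g(15,5)=2548 g(15,7)=1260 g(15,9)=440 g(15,11)=104 g(15,13)=15 g(15,15)=1
t=16: g(16,0)=4862 g(16,2)=7072 g(16,4)=6188 g(16,6)=3808 g(16,8)=1700 g(16,10)=544 g(16,12)=119 g(16,14)=16 g(16,16)=1
t=17: g(17,-1)=4862 g(17,1)=11934 g(17,3)=13260 g(17,5)=9996 g(17,7)=5508 g(17,9)=2244 g(17,11)=663 g(17,13)=135 g(17,15)=17 g(17,17)=1
t=18: g(18,0)=16796 g(18,2)=25194 g(18,4)=23256 g(18,6)=15504 g(18,8)=7752 g(18,10)=2907 g(18,12)=798 g(18,14)=152 g(18,16)=18 g(18,18)=1
t=19: g(19,-1)=16796 g(19,1)=41990 g(19,3)=48450 g(19,5)=38760 g(19,7)=23256 g(19,9)=10659 g(19,11)=3705 g(19,13)=950 g(19,15)=170 g(19,17)=19 g(19,19)=1
t=20: g(20,0)=58786 g(20,2)=90440 g(20,4)=87210 g(20,6)=62016 g(20,8)=33915 g(20,10)=14364 g(20,12)=4655 g(20,14)=1120 g(20,16)=189 g(20,18)=20 g(20,20)=1
t=21: g(21,-1)=58786 g(21,1)=149226 g(21,3)=177650 g(21,5)=149226 g(21,7)=95931 g(21,9)=48279 g(21,11)=19019 g(21,13)=5775 g(21,15)=1309 g(21,17)=209 g(21,19)=21 g(21,21)=1
t=22: g(22,0)=208012 g(22,2)=326876 g(22,4)=326876 g(22,6)=245157 g(22,8)=144210 g(22,10)=67298 g(22,12)=24794 g(22,14)=7084 g(22,16)=1518 g(22,18)=230 g(22,20)=22 g(22,22)=1
t=23: g(23,-1)=208012 g(23,1)=534888 g(23,3)=653752 g(23,5)=572033 g(23,7)=389367 g(23,9)=211508 g(23,11)=92092 g(23,13)=31878 g(23,15)=8602 g(23,17)=1748 g(23,19)=252 g(23,21)=23 g(23,23)=1
t=24: g(24,0)=742900 g(24,2)=1188640 g(24,4)=1225785 g(24,6)=961400 g(24,8)=600875 g(24,10)=303600 g(24,12)=123970 g(24,14)=40480 g(24,16)=10350 g(24,18)=2000 g(24,20)=275 g(24,22)=24 g(24,24)=1
t=25: g(25,-1)=742900 g(25,1)=1931540 g(25,3)=2414425 g(25,5)=2187185 g(25,7)=1562275 g(25,9)=904475 g(25,11)=427570 g(25,13)=164450 g(25,15)=50830 g(25,17)=12350 g(25,19)=2275 g(25,21)=299 g(25,23)=25 g(25,25)=1
t=26: g(26,0)=2674440 g(26,2)=4345965 g(26,4)=4601610 g(26,6)=3749460 g(26,8)=2466750 g(26,10)=1332045 g(26,12)=592020 g(26,14)=215280 g(26,16)=63180 g(26,18)=14625 g(26,20)=2574 g(26,22)=324 g(26,24)=26 g(26,26)=1
t=27: g(27,-1)=2674440 g(27,1)=7020405 g(27,3)=8947575 g(27,5)=8351070 g(27,7)=6216210 g(27,9)=3798795 g(27,11)=1924065 g(27,13)=807300 g(27,15)=278460 g(27,17)=77805 g(27,19)=17199 g(27,21)=2898 g(27,23)=350 g(27,25)=27 g(27,27)=1
t=28: g(28,0)=9694845 g(28,2)=15967980 g(28,4)=17298645 g(28,6)=14567280 g(28,8)=10015005 g(28,10)=5722860 g(28,12)=2731365 g(28,14)=1085760 g(28,16)=356265 g(28,18)=95004 g(28,20)=20097 g(28,22)=3248 g(28,24)=377 g(28,26)=28 g(28,28)=1
t=29: g(29,-1)=9694845 g(29,1)=25662825 g(29,3)=33266625 g(29,5)=31865925 g(29,7)=24582285 g(29,9)=15737865 g(29,11)=8454225 g(29,13)=3817125 g(29,15)=1442025 g(29,17)=451269 g(29,19)=115101 g(29,21)=23345 g(29,23)=3625 g(29,25)=405 g(29,27)=29 g(29,29)=1
Paths never hitting -2: Σ_s g(29,s) = 155117520
Paths hitting -2: 2^29 - 155117520 = 381753392
P = 381753392/536870912 = 23859587/33554432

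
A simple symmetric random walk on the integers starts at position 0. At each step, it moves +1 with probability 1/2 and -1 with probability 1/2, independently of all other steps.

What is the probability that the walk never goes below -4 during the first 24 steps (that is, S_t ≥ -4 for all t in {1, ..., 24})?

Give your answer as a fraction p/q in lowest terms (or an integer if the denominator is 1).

Answer: 2904739/4194304

Derivation:
Let f(t,s) = #length-t paths at position s with S_1..S_t all ≥ -4.
f(t,s) = f(t-1,s-1) + f(t-1,s+1) for s ≥ -4; f(t,s) = 0 for s < -4.
t=0: f(0,0)=1
t=1: f(1,-1)=1 f(1,1)=1
t=2: f(2,-2)=1 f(2,0)=2 f(2,2)=1
t=3: f(3,-3)=1 f(3,-1)=3 f(3,1)=3 f(3,3)=1
t=4: f(4,-4)=1 f(4,-2)=4 f(4,0)=6 f(4,2)=4 f(4,4)=1
t=5: f(5,-3)=5 f(5,-1)=10 f(5,1)=10 f(5,3)=5 f(5,5)=1
t=6: f(6,-4)=5 f(6,-2)=15 f(6,0)=20 f(6,2)=15 f(6,4)=6 f(6,6)=1
t=7: f(7,-3)=20 f(7,-1)=35 f(7,1)=35 f(7,3)=21 f(7,5)=7 f(7,7)=1
t=8: f(8,-4)=20 f(8,-2)=55 f(8,0)=70 f(8,2)=56 f(8,4)=28 f(8,6)=8 f(8,8)=1
t=9: f(9,-3)=75 f(9,-1)=125 f(9,1)=126 f(9,3)=84 f(9,5)=36 f(9,7)=9 f(9,9)=1
t=10: f(10,-4)=75 f(10,-2)=200 f(10,0)=251 f(10,2)=210 f(10,4)=120 f(10,6)=45 f(10,8)=10 f(10,10)=1
t=11: f(11,-3)=275 f(11,-1)=451 f(11,1)=461 f(11,3)=330 f(11,5)=165 f(11,7)=55 f(11,9)=11 f(11,11)=1
t=12: f(12,-4)=275 f(12,-2)=726 f(12,0)=912 f(12,2)=791 f(12,4)=495 f(12,6)=220 f(12,8)=66 f(12,10)=12 f(12,12)=1
t=13: f(13,-3)=1001 f(13,-1)=1638 f(13,1)=1703 f(13,3)=1286 f(13,5)=715 f(13,7)=286 f(13,9)=78 f(13,11)=13 f(13,13)=1
t=14: f(14,-4)=1001 f(14,-2)=2639 f(14,0)=3341 f(14,2)=2989 f(14,4)=2001 f(14,6)=1001 f(14,8)=364 f(14,10)=91 f(14,12)=14 f(14,14)=1
t=15: f(15,-3)=3640 f(15,-1)=5980 f(15,1)=6330 f(15,3)=4990 f(15,5)=3002 f(15,7)=1365 f(15,9)=455 f(15,11)=105 f(15,13)=15 f(15,15)=1
t=16: f(16,-4)=3640 f(16,-2)=9620 f(16,0)=12310 f(16,2)=11320 f(16,4)=7992 f(16,6)=4367 f(16,8)=1820 f(16,10)=560 f(16,12)=120 f(16,14)=16 f(16,16)=1
t=17: f(17,-3)=13260 f(17,-1)=21930 f(17,1)=23630 f(17,3)=19312 f(17,5)=12359 f(17,7)=6187 f(17,9)=2380 f(17,11)=680 f(17,13)=136 f(17,15)=17 f(17,17)=1
t=18: f(18,-4)=13260 f(18,-2)=35190 f(18,0)=45560 f(18,2)=42942 f(18,4)=31671 f(18,6)=18546 f(18,8)=8567 f(18,10)=3060 f(18,12)=816 f(18,14)=153 f(18,16)=18 f(18,18)=1
t=19: f(19,-3)=48450 f(19,-1)=80750 f(19,1)=88502 f(19,3)=74613 f(19,5)=50217 f(19,7)=27113 f(19,9)=11627 f(19,11)=3876 f(19,13)=969 f(19,15)=171 f(19,17)=19 f(19,19)=1
t=20: f(20,-4)=48450 f(20,-2)=129200 f(20,0)=169252 f(20,2)=163115 f(20,4)=124830 f(20,6)=77330 f(20,8)=38740 f(20,10)=15503 f(20,12)=4845 f(20,14)=1140 f(20,16)=190 f(20,18)=20 f(20,20)=1
t=21: f(21,-3)=177650 f(21,-1)=298452 f(21,1)=332367 f(21,3)=287945 f(21,5)=202160 f(21,7)=116070 f(21,9)=54243 f(21,11)=20348 f(21,13)=5985 f(21,15)=1330 f(21,17)=210 f(21,19)=21 f(21,21)=1
t=22: f(22,-4)=177650 f(22,-2)=476102 f(22,0)=630819 f(22,2)=620312 f(22,4)=490105 f(22,6)=318230 f(22,8)=170313 f(22,10)=74591 f(22,12)=26333 f(22,14)=7315 f(22,16)=1540 f(22,18)=231 f(22,20)=22 f(22,22)=1
t=23: f(23,-3)=653752 f(23,-1)=1106921 f(23,1)=1251131 f(23,3)=1110417 f(23,5)=808335 f(23,7)=488543 f(23,9)=244904 f(23,11)=100924 f(23,13)=33648 f(23,15)=8855 f(23,17)=1771 f(23,19)=253 f(23,21)=23 f(23,23)=1
t=24: f(24,-4)=653752 f(24,-2)=1760673 f(24,0)=2358052 f(24,2)=2361548 f(24,4)=1918752 f(24,6)=1296878 f(24,8)=733447 f(24,10)=345828 f(24,12)=134572 f(24,14)=42503 f(24,16)=10626 f(24,18)=2024 f(24,20)=276 f(24,22)=24 f(24,24)=1
Σ_s f(24,s) = 11618956
P = 11618956/16777216 = 2904739/4194304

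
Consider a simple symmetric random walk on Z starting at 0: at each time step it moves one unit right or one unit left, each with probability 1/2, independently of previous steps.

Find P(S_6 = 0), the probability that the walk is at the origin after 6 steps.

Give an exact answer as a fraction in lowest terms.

To return to 0 after 6 steps: need exactly 3 steps of +1 and 3 of -1.
Favorable paths: C(6,3) = 20
Total paths: 2^6 = 64
P = 20/64 = 5/16

Answer: 5/16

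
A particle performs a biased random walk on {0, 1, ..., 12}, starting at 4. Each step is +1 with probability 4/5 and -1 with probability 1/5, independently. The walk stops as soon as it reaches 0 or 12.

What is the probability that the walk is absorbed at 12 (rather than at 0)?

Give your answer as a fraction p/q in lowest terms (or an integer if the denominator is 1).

Biased walk: p = 4/5, q = 1/5, r = q/p = 1/4
Gambler's ruin: P(hit 12 before 0 | start at 4) = (1 - r^a)/(1 - r^N)
r^4 = 1/256; r^12 = 1/16777216
P = (1 - 1/256) / (1 - 1/16777216) = 255/256 / 16777215/16777216 = 65536/65793

Answer: 65536/65793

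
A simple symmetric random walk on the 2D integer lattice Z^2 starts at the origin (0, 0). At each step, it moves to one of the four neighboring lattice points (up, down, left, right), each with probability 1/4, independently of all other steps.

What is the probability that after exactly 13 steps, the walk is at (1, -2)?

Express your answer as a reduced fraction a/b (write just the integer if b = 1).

Let h be the number of horizontal steps (so 13-h are vertical). To end at (1,-2) need (h+1)/2 right-steps and ((13-h)-2)/2 up-steps.
Sum over h with 1 ≤ h ≤ 11, h ≡ 1 (mod 2), 13-h ≡ 0 (mod 2):
h=1: C(13,1)·C(1,1)·C(12,5) = 13·1·792 = 10296
h=3: C(13,3)·C(3,2)·C(10,4) = 286·3·210 = 180180
h=5: C(13,5)·C(5,3)·C(8,3) = 1287·10·56 = 720720
h=7: C(13,7)·C(7,4)·C(6,2) = 1716·35·15 = 900900
h=9: C(13,9)·C(9,5)·C(4,1) = 715·126·4 = 360360
h=11: C(13,11)·C(11,6)·C(2,0) = 78·462·1 = 36036
Total favorable: 2208492
Total paths: 4^13 = 67108864
P = 2208492/67108864 = 552123/16777216

Answer: 552123/16777216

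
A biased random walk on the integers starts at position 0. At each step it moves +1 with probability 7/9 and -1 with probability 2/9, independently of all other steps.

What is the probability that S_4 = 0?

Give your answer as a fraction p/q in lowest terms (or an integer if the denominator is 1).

To be at 0 after 4 steps: need exactly 2 steps of +1 and 2 of -1.
Number of such sequences: C(4,2) = 6
Each has probability (7/9)^2 · (2/9)^2 = 196/6561
P = 6 · 196/6561 = 392/2187

Answer: 392/2187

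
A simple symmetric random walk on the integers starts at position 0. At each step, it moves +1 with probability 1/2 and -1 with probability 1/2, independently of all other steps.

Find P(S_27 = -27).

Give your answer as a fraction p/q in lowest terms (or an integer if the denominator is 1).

To reach position -27 after 27 steps: need 0 steps of +1 and 27 of -1.
Favorable paths: C(27,0) = 1
Total paths: 2^27 = 134217728
P = 1/134217728 = 1/134217728

Answer: 1/134217728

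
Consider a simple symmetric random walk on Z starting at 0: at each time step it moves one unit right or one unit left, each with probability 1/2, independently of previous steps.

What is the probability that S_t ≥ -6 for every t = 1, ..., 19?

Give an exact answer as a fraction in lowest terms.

Let f(t,s) = #length-t paths at position s with S_1..S_t all ≥ -6.
f(t,s) = f(t-1,s-1) + f(t-1,s+1) for s ≥ -6; f(t,s) = 0 for s < -6.
t=0: f(0,0)=1
t=1: f(1,-1)=1 f(1,1)=1
t=2: f(2,-2)=1 f(2,0)=2 f(2,2)=1
t=3: f(3,-3)=1 f(3,-1)=3 f(3,1)=3 f(3,3)=1
t=4: f(4,-4)=1 f(4,-2)=4 f(4,0)=6 f(4,2)=4 f(4,4)=1
t=5: f(5,-5)=1 f(5,-3)=5 f(5,-1)=10 f(5,1)=10 f(5,3)=5 f(5,5)=1
t=6: f(6,-6)=1 f(6,-4)=6 f(6,-2)=15 f(6,0)=20 f(6,2)=15 f(6,4)=6 f(6,6)=1
t=7: f(7,-5)=7 f(7,-3)=21 f(7,-1)=35 f(7,1)=35 f(7,3)=21 f(7,5)=7 f(7,7)=1
t=8: f(8,-6)=7 f(8,-4)=28 f(8,-2)=56 f(8,0)=70 f(8,2)=56 f(8,4)=28 f(8,6)=8 f(8,8)=1
t=9: f(9,-5)=35 f(9,-3)=84 f(9,-1)=126 f(9,1)=126 f(9,3)=84 f(9,5)=36 f(9,7)=9 f(9,9)=1
t=10: f(10,-6)=35 f(10,-4)=119 f(10,-2)=210 f(10,0)=252 f(10,2)=210 f(10,4)=120 f(10,6)=45 f(10,8)=10 f(10,10)=1
t=11: f(11,-5)=154 f(11,-3)=329 f(11,-1)=462 f(11,1)=462 f(11,3)=330 f(11,5)=165 f(11,7)=55 f(11,9)=11 f(11,11)=1
t=12: f(12,-6)=154 f(12,-4)=483 f(12,-2)=791 f(12,0)=924 f(12,2)=792 f(12,4)=495 f(12,6)=220 f(12,8)=66 f(12,10)=12 f(12,12)=1
t=13: f(13,-5)=637 f(13,-3)=1274 f(13,-1)=1715 f(13,1)=1716 f(13,3)=1287 f(13,5)=715 f(13,7)=286 f(13,9)=78 f(13,11)=13 f(13,13)=1
t=14: f(14,-6)=637 f(14,-4)=1911 f(14,-2)=2989 f(14,0)=3431 f(14,2)=3003 f(14,4)=2002 f(14,6)=1001 f(14,8)=364 f(14,10)=91 f(14,12)=14 f(14,14)=1
t=15: f(15,-5)=2548 f(15,-3)=4900 f(15,-1)=6420 f(15,1)=6434 f(15,3)=5005 f(15,5)=3003 f(15,7)=1365 f(15,9)=455 f(15,11)=105 f(15,13)=15 f(15,15)=1
t=16: f(16,-6)=2548 f(16,-4)=7448 f(16,-2)=11320 f(16,0)=12854 f(16,2)=11439 f(16,4)=8008 f(16,6)=4368 f(16,8)=1820 f(16,10)=560 f(16,12)=120 f(16,14)=16 f(16,16)=1
t=17: f(17,-5)=9996 f(17,-3)=18768 f(17,-1)=24174 f(17,1)=24293 f(17,3)=19447 f(17,5)=12376 f(17,7)=6188 f(17,9)=2380 f(17,11)=680 f(17,13)=136 f(17,15)=17 f(17,17)=1
t=18: f(18,-6)=9996 f(18,-4)=28764 f(18,-2)=42942 f(18,0)=48467 f(18,2)=43740 f(18,4)=31823 f(18,6)=18564 f(18,8)=8568 f(18,10)=3060 f(18,12)=816 f(18,14)=153 f(18,16)=18 f(18,18)=1
t=19: f(19,-5)=38760 f(19,-3)=71706 f(19,-1)=91409 f(19,1)=92207 f(19,3)=75563 f(19,5)=50387 f(19,7)=27132 f(19,9)=11628 f(19,11)=3876 f(19,13)=969 f(19,15)=171 f(19,17)=19 f(19,19)=1
Σ_s f(19,s) = 463828
P = 463828/524288 = 115957/131072

Answer: 115957/131072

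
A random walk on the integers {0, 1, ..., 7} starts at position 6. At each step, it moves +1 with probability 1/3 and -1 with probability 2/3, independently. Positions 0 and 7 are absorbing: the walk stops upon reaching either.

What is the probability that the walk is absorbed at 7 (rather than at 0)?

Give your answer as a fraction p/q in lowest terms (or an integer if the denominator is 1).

Answer: 63/127

Derivation:
Biased walk: p = 1/3, q = 2/3, r = q/p = 2
Gambler's ruin: P(hit 7 before 0 | start at 6) = (1 - r^a)/(1 - r^N)
r^6 = 64; r^7 = 128
P = (1 - 64) / (1 - 128) = -63 / -127 = 63/127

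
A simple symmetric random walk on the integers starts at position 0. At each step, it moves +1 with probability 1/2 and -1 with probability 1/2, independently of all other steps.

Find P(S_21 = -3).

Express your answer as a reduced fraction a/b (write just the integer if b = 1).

Answer: 146965/1048576

Derivation:
To reach position -3 after 21 steps: need 9 steps of +1 and 12 of -1.
Favorable paths: C(21,9) = 293930
Total paths: 2^21 = 2097152
P = 293930/2097152 = 146965/1048576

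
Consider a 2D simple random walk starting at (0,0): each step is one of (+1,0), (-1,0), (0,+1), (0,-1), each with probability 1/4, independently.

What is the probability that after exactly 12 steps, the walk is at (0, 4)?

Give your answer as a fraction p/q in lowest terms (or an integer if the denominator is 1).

Answer: 245025/16777216

Derivation:
Let h be the number of horizontal steps (so 12-h are vertical). To end at (0,4) need (h+0)/2 right-steps and ((12-h)+4)/2 up-steps.
Sum over h with 0 ≤ h ≤ 8, h ≡ 0 (mod 2), 12-h ≡ 0 (mod 2):
h=0: C(12,0)·C(0,0)·C(12,8) = 1·1·495 = 495
h=2: C(12,2)·C(2,1)·C(10,7) = 66·2·120 = 15840
h=4: C(12,4)·C(4,2)·C(8,6) = 495·6·28 = 83160
h=6: C(12,6)·C(6,3)·C(6,5) = 924·20·6 = 110880
h=8: C(12,8)·C(8,4)·C(4,4) = 495·70·1 = 34650
Total favorable: 245025
Total paths: 4^12 = 16777216
P = 245025/16777216 = 245025/16777216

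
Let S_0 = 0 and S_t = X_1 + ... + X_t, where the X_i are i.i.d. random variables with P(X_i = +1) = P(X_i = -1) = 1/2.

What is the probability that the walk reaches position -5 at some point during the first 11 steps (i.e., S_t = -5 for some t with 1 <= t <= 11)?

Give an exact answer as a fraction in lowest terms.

Count via complement. Let g(t,s) = #length-t paths at position s with S_1..S_t all ≠ -5.
g(t,s) = g(t-1,s-1) + g(t-1,s+1) for s ≠ -5; g(t,-5) = 0.
t=0: g(0,0)=1
t=1: g(1,-1)=1 g(1,1)=1
t=2: g(2,-2)=1 g(2,0)=2 g(2,2)=1
t=3: g(3,-3)=1 g(3,-1)=3 g(3,1)=3 g(3,3)=1
t=4: g(4,-4)=1 g(4,-2)=4 g(4,0)=6 g(4,2)=4 g(4,4)=1
t=5: g(5,-3)=5 g(5,-1)=10 g(5,1)=10 g(5,3)=5 g(5,5)=1
t=6: g(6,-4)=5 g(6,-2)=15 g(6,0)=20 g(6,2)=15 g(6,4)=6 g(6,6)=1
t=7: g(7,-3)=20 g(7,-1)=35 g(7,1)=35 g(7,3)=21 g(7,5)=7 g(7,7)=1
t=8: g(8,-4)=20 g(8,-2)=55 g(8,0)=70 g(8,2)=56 g(8,4)=28 g(8,6)=8 g(8,8)=1
t=9: g(9,-3)=75 g(9,-1)=125 g(9,1)=126 g(9,3)=84 g(9,5)=36 g(9,7)=9 g(9,9)=1
t=10: g(10,-4)=75 g(10,-2)=200 g(10,0)=251 g(10,2)=210 g(10,4)=120 g(10,6)=45 g(10,8)=10 g(10,10)=1
t=11: g(11,-3)=275 g(11,-1)=451 g(11,1)=461 g(11,3)=330 g(11,5)=165 g(11,7)=55 g(11,9)=11 g(11,11)=1
Paths never hitting -5: Σ_s g(11,s) = 1749
Paths hitting -5: 2^11 - 1749 = 299
P = 299/2048 = 299/2048

Answer: 299/2048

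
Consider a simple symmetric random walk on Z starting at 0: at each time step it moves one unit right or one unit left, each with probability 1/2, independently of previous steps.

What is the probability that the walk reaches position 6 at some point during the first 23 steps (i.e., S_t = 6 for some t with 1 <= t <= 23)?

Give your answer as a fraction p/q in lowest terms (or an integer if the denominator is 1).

Answer: 440485/2097152

Derivation:
Count via complement. Let g(t,s) = #length-t paths at position s with S_1..S_t all ≠ 6.
g(t,s) = g(t-1,s-1) + g(t-1,s+1) for s ≠ 6; g(t,6) = 0.
t=0: g(0,0)=1
t=1: g(1,-1)=1 g(1,1)=1
t=2: g(2,-2)=1 g(2,0)=2 g(2,2)=1
t=3: g(3,-3)=1 g(3,-1)=3 g(3,1)=3 g(3,3)=1
t=4: g(4,-4)=1 g(4,-2)=4 g(4,0)=6 g(4,2)=4 g(4,4)=1
t=5: g(5,-5)=1 g(5,-3)=5 g(5,-1)=10 g(5,1)=10 g(5,3)=5 g(5,5)=1
t=6: g(6,-6)=1 g(6,-4)=6 g(6,-2)=15 g(6,0)=20 g(6,2)=15 g(6,4)=6
t=7: g(7,-7)=1 g(7,-5)=7 g(7,-3)=21 g(7,-1)=35 g(7,1)=35 g(7,3)=21 g(7,5)=6
t=8: g(8,-8)=1 g(8,-6)=8 g(8,-4)=28 g(8,-2)=56 g(8,0)=70 g(8,2)=56 g(8,4)=27
t=9: g(9,-9)=1 g(9,-7)=9 g(9,-5)=36 g(9,-3)=84 g(9,-1)=126 g(9,1)=126 g(9,3)=83 g(9,5)=27
t=10: g(10,-10)=1 g(10,-8)=10 g(10,-6)=45 g(10,-4)=120 g(10,-2)=210 g(10,0)=252 g(10,2)=209 g(10,4)=110
t=11: g(11,-11)=1 g(11,-9)=11 g(11,-7)=55 g(11,-5)=165 g(11,-3)=330 g(11,-1)=462 g(11,1)=461 g(11,3)=319 g(11,5)=110
t=12: g(12,-12)=1 g(12,-10)=12 g(12,-8)=66 g(12,-6)=220 g(12,-4)=495 g(12,-2)=792 g(12,0)=923 g(12,2)=780 g(12,4)=429
t=13: g(13,-13)=1 g(13,-11)=13 g(13,-9)=78 g(13,-7)=286 g(13,-5)=715 g(13,-3)=1287 g(13,-1)=1715 g(13,1)=1703 g(13,3)=1209 g(13,5)=429
t=14: g(14,-14)=1 g(14,-12)=14 g(14,-10)=91 g(14,-8)=364 g(14,-6)=1001 g(14,-4)=2002 g(14,-2)=3002 g(14,0)=3418 g(14,2)=2912 g(14,4)=1638
t=15: g(15,-15)=1 g(15,-13)=15 g(15,-11)=105 g(15,-9)=455 g(15,-7)=1365 g(15,-5)=3003 g(15,-3)=5004 g(15,-1)=6420 g(15,1)=6330 g(15,3)=4550 g(15,5)=1638
t=16: g(16,-16)=1 g(16,-14)=16 g(16,-12)=120 g(16,-10)=560 g(16,-8)=1820 g(16,-6)=4368 g(16,-4)=8007 g(16,-2)=11424 g(16,0)=12750 g(16,2)=10880 g(16,4)=6188
t=17: g(17,-17)=1 g(17,-15)=17 g(17,-13)=136 g(17,-11)=680 g(17,-9)=2380 g(17,-7)=6188 g(17,-5)=12375 g(17,-3)=19431 g(17,-1)=24174 g(17,1)=23630 g(17,3)=17068 g(17,5)=6188
t=18: g(18,-18)=1 g(18,-16)=18 g(18,-14)=153 g(18,-12)=816 g(18,-10)=3060 g(18,-8)=8568 g(18,-6)=18563 g(18,-4)=31806 g(18,-2)=43605 g(18,0)=47804 g(18,2)=40698 g(18,4)=23256
t=19: g(19,-19)=1 g(19,-17)=19 g(19,-15)=171 g(19,-13)=969 g(19,-11)=3876 g(19,-9)=11628 g(19,-7)=27131 g(19,-5)=50369 g(19,-3)=75411 g(19,-1)=91409 g(19,1)=88502 g(19,3)=63954 g(19,5)=23256
t=20: g(20,-20)=1 g(20,-18)=20 g(20,-16)=190 g(20,-14)=1140 g(20,-12)=4845 g(20,-10)=15504 g(20,-8)=38759 g(20,-6)=77500 g(20,-4)=125780 g(20,-2)=166820 g(20,0)=179911 g(20,2)=152456 g(20,4)=87210
t=21: g(21,-21)=1 g(21,-19)=21 g(21,-17)=210 g(21,-15)=1330 g(21,-13)=5985 g(21,-11)=20349 g(21,-9)=54263 g(21,-7)=116259 g(21,-5)=203280 g(21,-3)=292600 g(21,-1)=346731 g(21,1)=332367 g(21,3)=239666 g(21,5)=87210
t=22: g(22,-22)=1 g(22,-20)=22 g(22,-18)=231 g(22,-16)=1540 g(22,-14)=7315 g(22,-12)=26334 g(22,-10)=74612 g(22,-8)=170522 g(22,-6)=319539 g(22,-4)=495880 g(22,-2)=639331 g(22,0)=679098 g(22,2)=572033 g(22,4)=326876
t=23: g(23,-23)=1 g(23,-21)=23 g(23,-19)=253 g(23,-17)=1771 g(23,-15)=8855 g(23,-13)=33649 g(23,-11)=100946 g(23,-9)=245134 g(23,-7)=490061 g(23,-5)=815419 g(23,-3)=1135211 g(23,-1)=1318429 g(23,1)=1251131 g(23,3)=898909 g(23,5)=326876
Paths never hitting 6: Σ_s g(23,s) = 6626668
Paths hitting 6: 2^23 - 6626668 = 1761940
P = 1761940/8388608 = 440485/2097152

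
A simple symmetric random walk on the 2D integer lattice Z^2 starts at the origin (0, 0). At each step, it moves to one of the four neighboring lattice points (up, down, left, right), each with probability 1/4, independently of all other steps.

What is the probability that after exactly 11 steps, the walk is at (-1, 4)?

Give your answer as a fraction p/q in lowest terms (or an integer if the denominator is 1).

Answer: 27225/2097152

Derivation:
Let h be the number of horizontal steps (so 11-h are vertical). To end at (-1,4) need (h-1)/2 right-steps and ((11-h)+4)/2 up-steps.
Sum over h with 1 ≤ h ≤ 7, h ≡ 1 (mod 2), 11-h ≡ 0 (mod 2):
h=1: C(11,1)·C(1,0)·C(10,7) = 11·1·120 = 1320
h=3: C(11,3)·C(3,1)·C(8,6) = 165·3·28 = 13860
h=5: C(11,5)·C(5,2)·C(6,5) = 462·10·6 = 27720
h=7: C(11,7)·C(7,3)·C(4,4) = 330·35·1 = 11550
Total favorable: 54450
Total paths: 4^11 = 4194304
P = 54450/4194304 = 27225/2097152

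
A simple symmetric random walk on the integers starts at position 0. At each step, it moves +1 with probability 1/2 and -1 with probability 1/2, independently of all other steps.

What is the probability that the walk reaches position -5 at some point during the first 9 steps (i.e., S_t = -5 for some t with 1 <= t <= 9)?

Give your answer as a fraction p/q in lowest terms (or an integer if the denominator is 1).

Count via complement. Let g(t,s) = #length-t paths at position s with S_1..S_t all ≠ -5.
g(t,s) = g(t-1,s-1) + g(t-1,s+1) for s ≠ -5; g(t,-5) = 0.
t=0: g(0,0)=1
t=1: g(1,-1)=1 g(1,1)=1
t=2: g(2,-2)=1 g(2,0)=2 g(2,2)=1
t=3: g(3,-3)=1 g(3,-1)=3 g(3,1)=3 g(3,3)=1
t=4: g(4,-4)=1 g(4,-2)=4 g(4,0)=6 g(4,2)=4 g(4,4)=1
t=5: g(5,-3)=5 g(5,-1)=10 g(5,1)=10 g(5,3)=5 g(5,5)=1
t=6: g(6,-4)=5 g(6,-2)=15 g(6,0)=20 g(6,2)=15 g(6,4)=6 g(6,6)=1
t=7: g(7,-3)=20 g(7,-1)=35 g(7,1)=35 g(7,3)=21 g(7,5)=7 g(7,7)=1
t=8: g(8,-4)=20 g(8,-2)=55 g(8,0)=70 g(8,2)=56 g(8,4)=28 g(8,6)=8 g(8,8)=1
t=9: g(9,-3)=75 g(9,-1)=125 g(9,1)=126 g(9,3)=84 g(9,5)=36 g(9,7)=9 g(9,9)=1
Paths never hitting -5: Σ_s g(9,s) = 456
Paths hitting -5: 2^9 - 456 = 56
P = 56/512 = 7/64

Answer: 7/64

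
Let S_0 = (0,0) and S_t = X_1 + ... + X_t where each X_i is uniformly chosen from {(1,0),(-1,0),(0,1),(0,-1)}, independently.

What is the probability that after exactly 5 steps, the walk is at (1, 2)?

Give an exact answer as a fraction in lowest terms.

Answer: 25/512

Derivation:
Let h be the number of horizontal steps (so 5-h are vertical). To end at (1,2) need (h+1)/2 right-steps and ((5-h)+2)/2 up-steps.
Sum over h with 1 ≤ h ≤ 3, h ≡ 1 (mod 2), 5-h ≡ 0 (mod 2):
h=1: C(5,1)·C(1,1)·C(4,3) = 5·1·4 = 20
h=3: C(5,3)·C(3,2)·C(2,2) = 10·3·1 = 30
Total favorable: 50
Total paths: 4^5 = 1024
P = 50/1024 = 25/512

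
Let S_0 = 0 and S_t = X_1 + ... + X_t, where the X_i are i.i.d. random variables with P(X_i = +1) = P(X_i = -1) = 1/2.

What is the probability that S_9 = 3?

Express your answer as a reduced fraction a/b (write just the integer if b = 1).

To reach position 3 after 9 steps: need 6 steps of +1 and 3 of -1.
Favorable paths: C(9,6) = 84
Total paths: 2^9 = 512
P = 84/512 = 21/128

Answer: 21/128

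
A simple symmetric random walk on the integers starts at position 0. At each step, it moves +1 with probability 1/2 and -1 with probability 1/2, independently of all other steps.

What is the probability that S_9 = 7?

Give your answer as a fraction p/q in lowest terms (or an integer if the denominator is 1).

To reach position 7 after 9 steps: need 8 steps of +1 and 1 of -1.
Favorable paths: C(9,8) = 9
Total paths: 2^9 = 512
P = 9/512 = 9/512

Answer: 9/512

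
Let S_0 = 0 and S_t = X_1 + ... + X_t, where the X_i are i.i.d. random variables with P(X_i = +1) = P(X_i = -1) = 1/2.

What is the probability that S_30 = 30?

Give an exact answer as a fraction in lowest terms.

To reach position 30 after 30 steps: need 30 steps of +1 and 0 of -1.
Favorable paths: C(30,30) = 1
Total paths: 2^30 = 1073741824
P = 1/1073741824 = 1/1073741824

Answer: 1/1073741824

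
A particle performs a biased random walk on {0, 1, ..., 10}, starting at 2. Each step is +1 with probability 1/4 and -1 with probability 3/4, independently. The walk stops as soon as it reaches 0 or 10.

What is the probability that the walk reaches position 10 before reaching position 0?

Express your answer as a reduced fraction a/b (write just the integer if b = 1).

Biased walk: p = 1/4, q = 3/4, r = q/p = 3
Gambler's ruin: P(hit 10 before 0 | start at 2) = (1 - r^a)/(1 - r^N)
r^2 = 9; r^10 = 59049
P = (1 - 9) / (1 - 59049) = -8 / -59048 = 1/7381

Answer: 1/7381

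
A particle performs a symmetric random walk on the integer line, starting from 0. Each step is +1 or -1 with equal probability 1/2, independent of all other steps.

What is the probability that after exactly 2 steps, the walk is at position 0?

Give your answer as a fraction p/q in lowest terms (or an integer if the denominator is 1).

Answer: 1/2

Derivation:
To return to 0 after 2 steps: need exactly 1 step of +1 and 1 of -1.
Favorable paths: C(2,1) = 2
Total paths: 2^2 = 4
P = 2/4 = 1/2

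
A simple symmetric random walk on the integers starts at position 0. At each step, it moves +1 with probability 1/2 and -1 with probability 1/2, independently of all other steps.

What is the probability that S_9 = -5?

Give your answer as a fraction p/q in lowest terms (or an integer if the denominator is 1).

To reach position -5 after 9 steps: need 2 steps of +1 and 7 of -1.
Favorable paths: C(9,2) = 36
Total paths: 2^9 = 512
P = 36/512 = 9/128

Answer: 9/128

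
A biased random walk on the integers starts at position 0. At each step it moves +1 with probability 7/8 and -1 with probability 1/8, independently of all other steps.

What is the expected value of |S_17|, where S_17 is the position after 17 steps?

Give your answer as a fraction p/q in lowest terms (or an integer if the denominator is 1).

Answer: 1794427508195523/140737488355328

Derivation:
S_17 takes values m ≡ 1 (mod 2) with |m| ≤ 17; P(S_17=m) = C(17,(17+m)/2) · (7/8)^((17+m)/2) · (1/8)^((17-m)/2).
Distribution: P(S=-17)=1/2251799813685248, P(S=-15)=119/2251799813685248, P(S=-13)=833/281474976710656, P(S=-11)=29155/281474976710656, P(S=-9)=1428595/562949953421312, P(S=-7)=26000429/562949953421312, P(S=-5)=182003003/281474976710656, P(S=-3)=2002033033/281474976710656, P(S=-1)=70071156155/1125899906842624, P(S=1)=490498093085/1125899906842624, P(S=3)=686697330319/281474976710656, P(S=5)=3058924471421/281474976710656, P(S=7)=21412471299947/562949953421312, P(S=9)=57648961192165/562949953421312, P(S=11)=57648961192165/281474976710656, P(S=13)=80708545669031/281474976710656, P(S=15)=564959819683217/2251799813685248, P(S=17)=232630513987207/2251799813685248
E[|S_17|] = Σ_m |m|·P(S_17=m) = 1794427508195523/140737488355328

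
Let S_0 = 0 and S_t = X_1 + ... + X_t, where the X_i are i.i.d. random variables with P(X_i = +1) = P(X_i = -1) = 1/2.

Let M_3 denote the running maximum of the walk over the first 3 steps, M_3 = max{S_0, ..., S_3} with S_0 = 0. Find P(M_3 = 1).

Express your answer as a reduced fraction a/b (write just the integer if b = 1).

Let M_3 = max(S_0,...,S_3). Use the reflection principle: for j ≥ 1, #{paths with M_3 ≥ j} = #{S_3 ≥ j} + #{S_3 ≥ j+1}.
By reflection, #{M_3 ≥ 1} = #{S_3 ≥ 1} + #{S_3 ≥ 2} = 4 + 1 = 5.
#{M_3 ≥ 2} = #{S_3 ≥ 2} + #{S_3 ≥ 3} = 1 + 1 = 2.
#{M_3 = 1} = 5 - 2 = 3.
P(M_3 = 1) = 3/8 = 3/8

Answer: 3/8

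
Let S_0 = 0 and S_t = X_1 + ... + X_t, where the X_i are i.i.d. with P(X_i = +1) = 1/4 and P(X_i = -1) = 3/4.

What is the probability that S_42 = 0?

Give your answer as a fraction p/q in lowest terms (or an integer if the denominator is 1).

Answer: 703795935117303228915/2417851639229258349412352

Derivation:
To be at 0 after 42 steps: need exactly 21 steps of +1 and 21 of -1.
Number of such sequences: C(42,21) = 538257874440
Each has probability (1/4)^21 · (3/4)^21 = 10460353203/19342813113834066795298816
P = 538257874440 · 10460353203/19342813113834066795298816 = 703795935117303228915/2417851639229258349412352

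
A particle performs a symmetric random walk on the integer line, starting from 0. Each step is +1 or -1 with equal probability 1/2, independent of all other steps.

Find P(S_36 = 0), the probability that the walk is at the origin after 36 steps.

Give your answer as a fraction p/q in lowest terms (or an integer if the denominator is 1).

Answer: 2268783825/17179869184

Derivation:
To return to 0 after 36 steps: need exactly 18 steps of +1 and 18 of -1.
Favorable paths: C(36,18) = 9075135300
Total paths: 2^36 = 68719476736
P = 9075135300/68719476736 = 2268783825/17179869184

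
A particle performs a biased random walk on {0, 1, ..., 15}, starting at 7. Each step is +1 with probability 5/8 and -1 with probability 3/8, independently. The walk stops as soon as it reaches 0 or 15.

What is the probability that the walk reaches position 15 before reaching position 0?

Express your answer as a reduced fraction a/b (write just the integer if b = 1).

Biased walk: p = 5/8, q = 3/8, r = q/p = 3/5
Gambler's ruin: P(hit 15 before 0 | start at 7) = (1 - r^a)/(1 - r^N)
r^7 = 2187/78125; r^15 = 14348907/30517578125
P = (1 - 2187/78125) / (1 - 14348907/30517578125) = 75938/78125 / 30503229218/30517578125 = 14831640625/15251614609

Answer: 14831640625/15251614609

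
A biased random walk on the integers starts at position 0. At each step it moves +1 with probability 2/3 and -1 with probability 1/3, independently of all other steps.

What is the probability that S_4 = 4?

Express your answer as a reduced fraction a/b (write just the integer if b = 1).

Answer: 16/81

Derivation:
To reach position 4 after 4 steps: need 4 steps of +1 and 0 steps of -1.
Number of such sequences: C(4,4) = 1
Each has probability (2/3)^4 · (1/3)^0 = 16/81
P = 1 · 16/81 = 16/81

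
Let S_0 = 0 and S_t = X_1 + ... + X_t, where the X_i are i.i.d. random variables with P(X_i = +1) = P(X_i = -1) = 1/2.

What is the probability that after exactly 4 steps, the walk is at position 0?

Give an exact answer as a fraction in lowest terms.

Answer: 3/8

Derivation:
To return to 0 after 4 steps: need exactly 2 steps of +1 and 2 of -1.
Favorable paths: C(4,2) = 6
Total paths: 2^4 = 16
P = 6/16 = 3/8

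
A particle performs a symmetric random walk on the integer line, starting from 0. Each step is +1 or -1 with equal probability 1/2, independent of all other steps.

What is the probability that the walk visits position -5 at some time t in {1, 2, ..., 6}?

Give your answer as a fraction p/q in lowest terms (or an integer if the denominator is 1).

Count via complement. Let g(t,s) = #length-t paths at position s with S_1..S_t all ≠ -5.
g(t,s) = g(t-1,s-1) + g(t-1,s+1) for s ≠ -5; g(t,-5) = 0.
t=0: g(0,0)=1
t=1: g(1,-1)=1 g(1,1)=1
t=2: g(2,-2)=1 g(2,0)=2 g(2,2)=1
t=3: g(3,-3)=1 g(3,-1)=3 g(3,1)=3 g(3,3)=1
t=4: g(4,-4)=1 g(4,-2)=4 g(4,0)=6 g(4,2)=4 g(4,4)=1
t=5: g(5,-3)=5 g(5,-1)=10 g(5,1)=10 g(5,3)=5 g(5,5)=1
t=6: g(6,-4)=5 g(6,-2)=15 g(6,0)=20 g(6,2)=15 g(6,4)=6 g(6,6)=1
Paths never hitting -5: Σ_s g(6,s) = 62
Paths hitting -5: 2^6 - 62 = 2
P = 2/64 = 1/32

Answer: 1/32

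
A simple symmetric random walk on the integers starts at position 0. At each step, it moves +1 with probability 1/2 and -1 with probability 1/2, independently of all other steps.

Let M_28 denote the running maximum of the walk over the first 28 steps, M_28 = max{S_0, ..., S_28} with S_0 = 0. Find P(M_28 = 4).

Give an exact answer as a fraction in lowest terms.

Answer: 30421755/268435456

Derivation:
Let M_28 = max(S_0,...,S_28). Use the reflection principle: for j ≥ 1, #{paths with M_28 ≥ j} = #{S_28 ≥ j} + #{S_28 ≥ j+1}.
By reflection, #{M_28 ≥ 4} = #{S_28 ≥ 4} + #{S_28 ≥ 5} = 76717268 + 46295513 = 123012781.
#{M_28 ≥ 5} = #{S_28 ≥ 5} + #{S_28 ≥ 6} = 46295513 + 46295513 = 92591026.
#{M_28 = 4} = 123012781 - 92591026 = 30421755.
P(M_28 = 4) = 30421755/268435456 = 30421755/268435456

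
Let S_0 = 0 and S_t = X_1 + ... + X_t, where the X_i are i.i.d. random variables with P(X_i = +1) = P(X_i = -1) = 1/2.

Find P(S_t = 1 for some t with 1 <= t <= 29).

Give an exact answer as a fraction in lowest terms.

Answer: 57414019/67108864

Derivation:
Count via complement. Let g(t,s) = #length-t paths at position s with S_1..S_t all ≠ 1.
g(t,s) = g(t-1,s-1) + g(t-1,s+1) for s ≠ 1; g(t,1) = 0.
t=0: g(0,0)=1
t=1: g(1,-1)=1
t=2: g(2,-2)=1 g(2,0)=1
t=3: g(3,-3)=1 g(3,-1)=2
t=4: g(4,-4)=1 g(4,-2)=3 g(4,0)=2
t=5: g(5,-5)=1 g(5,-3)=4 g(5,-1)=5
t=6: g(6,-6)=1 g(6,-4)=5 g(6,-2)=9 g(6,0)=5
t=7: g(7,-7)=1 g(7,-5)=6 g(7,-3)=14 g(7,-1)=14
t=8: g(8,-8)=1 g(8,-6)=7 g(8,-4)=20 g(8,-2)=28 g(8,0)=14
t=9: g(9,-9)=1 g(9,-7)=8 g(9,-5)=27 g(9,-3)=48 g(9,-1)=42
t=10: g(10,-10)=1 g(10,-8)=9 g(10,-6)=35 g(10,-4)=75 g(10,-2)=90 g(10,0)=42
t=11: g(11,-11)=1 g(11,-9)=10 g(11,-7)=44 g(11,-5)=110 g(11,-3)=165 g(11,-1)=132
t=12: g(12,-12)=1 g(12,-10)=11 g(12,-8)=54 g(12,-6)=154 g(12,-4)=275 g(12,-2)=297 g(12,0)=132
t=13: g(13,-13)=1 g(13,-11)=12 g(13,-9)=65 g(13,-7)=208 g(13,-5)=429 g(13,-3)=572 g(13,-1)=429
t=14: g(14,-14)=1 g(14,-12)=13 g(14,-10)=77 g(14,-8)=273 g(14,-6)=637 g(14,-4)=1001 g(14,-2)=1001 g(14,0)=429
t=15: g(15,-15)=1 g(15,-13)=14 g(15,-11)=90 g(15,-9)=350 g(15,-7)=910 g(15,-5)=1638 g(15,-3)=2002 g(15,-1)=1430
t=16: g(16,-16)=1 g(16,-14)=15 g(16,-12)=104 g(16,-10)=440 g(16,-8)=1260 g(16,-6)=2548 g(16,-4)=3640 g(16,-2)=3432 g(16,0)=1430
t=17: g(17,-17)=1 g(17,-15)=16 g(17,-13)=119 g(17,-11)=544 g(17,-9)=1700 g(17,-7)=3808 g(17,-5)=6188 g(17,-3)=7072 g(17,-1)=4862
t=18: g(18,-18)=1 g(18,-16)=17 g(18,-14)=135 g(18,-12)=663 g(18,-10)=2244 g(18,-8)=5508 g(18,-6)=9996 g(18,-4)=13260 g(18,-2)=11934 g(18,0)=4862
t=19: g(19,-19)=1 g(19,-17)=18 g(19,-15)=152 g(19,-13)=798 g(19,-11)=2907 g(19,-9)=7752 g(19,-7)=15504 g(19,-5)=23256 g(19,-3)=25194 g(19,-1)=16796
t=20: g(20,-20)=1 g(20,-18)=19 g(20,-16)=170 g(20,-14)=950 g(20,-12)=3705 g(20,-10)=10659 g(20,-8)=23256 g(20,-6)=38760 g(20,-4)=48450 g(20,-2)=41990 g(20,0)=16796
t=21: g(21,-21)=1 g(21,-19)=20 g(21,-17)=189 g(21,-15)=1120 g(21,-13)=4655 g(21,-11)=14364 g(21,-9)=33915 g(21,-7)=62016 g(21,-5)=87210 g(21,-3)=90440 g(21,-1)=58786
t=22: g(22,-22)=1 g(22,-20)=21 g(22,-18)=209 g(22,-16)=1309 g(22,-14)=5775 g(22,-12)=19019 g(22,-10)=48279 g(22,-8)=95931 g(22,-6)=149226 g(22,-4)=177650 g(22,-2)=149226 g(22,0)=58786
t=23: g(23,-23)=1 g(23,-21)=22 g(23,-19)=230 g(23,-17)=1518 g(23,-15)=7084 g(23,-13)=24794 g(23,-11)=67298 g(23,-9)=144210 g(23,-7)=245157 g(23,-5)=326876 g(23,-3)=326876 g(23,-1)=208012
t=24: g(24,-24)=1 g(24,-22)=23 g(24,-20)=252 g(24,-18)=1748 g(24,-16)=8602 g(24,-14)=31878 g(24,-12)=92092 g(24,-10)=211508 g(24,-8)=389367 g(24,-6)=572033 g(24,-4)=653752 g(24,-2)=534888 g(24,0)=208012
t=25: g(25,-25)=1 g(25,-23)=24 g(25,-21)=275 g(25,-19)=2000 g(25,-17)=10350 g(25,-15)=40480 g(25,-13)=123970 g(25,-11)=303600 g(25,-9)=600875 g(25,-7)=961400 g(25,-5)=1225785 g(25,-3)=1188640 g(25,-1)=742900
t=26: g(26,-26)=1 g(26,-24)=25 g(26,-22)=299 g(26,-20)=2275 g(26,-18)=12350 g(26,-16)=50830 g(26,-14)=164450 g(26,-12)=427570 g(26,-10)=904475 g(26,-8)=1562275 g(26,-6)=2187185 g(26,-4)=2414425 g(26,-2)=1931540 g(26,0)=742900
t=27: g(27,-27)=1 g(27,-25)=26 g(27,-23)=324 g(27,-21)=2574 g(27,-19)=14625 g(27,-17)=63180 g(27,-15)=215280 g(27,-13)=592020 g(27,-11)=1332045 g(27,-9)=2466750 g(27,-7)=3749460 g(27,-5)=4601610 g(27,-3)=4345965 g(27,-1)=2674440
t=28: g(28,-28)=1 g(28,-26)=27 g(28,-24)=350 g(28,-22)=2898 g(28,-20)=17199 g(28,-18)=77805 g(28,-16)=278460 g(28,-14)=807300 g(28,-12)=1924065 g(28,-10)=3798795 g(28,-8)=6216210 g(28,-6)=8351070 g(28,-4)=8947575 g(28,-2)=7020405 g(28,0)=2674440
t=29: g(29,-29)=1 g(29,-27)=28 g(29,-25)=377 g(29,-23)=3248 g(29,-21)=20097 g(29,-19)=95004 g(29,-17)=356265 g(29,-15)=1085760 g(29,-13)=2731365 g(29,-11)=5722860 g(29,-9)=10015005 g(29,-7)=14567280 g(29,-5)=17298645 g(29,-3)=15967980 g(29,-1)=9694845
Paths never hitting 1: Σ_s g(29,s) = 77558760
Paths hitting 1: 2^29 - 77558760 = 459312152
P = 459312152/536870912 = 57414019/67108864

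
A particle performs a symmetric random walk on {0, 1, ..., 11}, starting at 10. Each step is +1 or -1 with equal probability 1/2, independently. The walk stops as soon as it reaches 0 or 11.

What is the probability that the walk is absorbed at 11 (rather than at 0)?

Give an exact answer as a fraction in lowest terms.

Answer: 10/11

Derivation:
Symmetric walk (p = 1/2): the harmonic-function argument gives P(hit 11 before 0 | start at 10) = a/N.
P = 10/11 = 10/11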